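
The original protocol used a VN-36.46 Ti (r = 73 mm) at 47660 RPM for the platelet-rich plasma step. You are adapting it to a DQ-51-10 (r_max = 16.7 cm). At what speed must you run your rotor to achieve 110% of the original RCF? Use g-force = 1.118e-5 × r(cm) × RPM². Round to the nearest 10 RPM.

33050 RPM

Original rotor: r = 73 mm = 7.3 cm
RCF_original = 1.118 × 10⁻⁵ × 7.3 × (47660)² = 1.118 × 10⁻⁵ × 7.3 × 2,271,475,600 ≈ 185,384.2 × g
Target RCF = 1.1 × 185,384.2 ≈ 203,922.6 × g
203,922.6 = 1.118 × 10⁻⁵ × 16.7 × N²
N² = 203,922.6 / (18.6706 × 10⁻⁵) = 1,092,212,355
N ≈ √1,092,212,355 ≈ 33,048.6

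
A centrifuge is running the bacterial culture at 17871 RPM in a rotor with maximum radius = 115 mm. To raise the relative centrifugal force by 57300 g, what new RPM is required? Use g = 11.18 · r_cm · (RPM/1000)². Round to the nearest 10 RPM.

N₂ ≈ 27660 RPM

r = 115 mm = 11.5 cm
Current RCF = 11.18 × 11.5 × (17.871)² = 11.18 × 11.5 × 319.372641 ≈ 41,061.7 × g
Target RCF = 41,061.7 + 57,300 = 98,361.7 × g
(N/1000)² = 98,361.7 / 128.57 = 765.0439
N = 1000 × √765.0439 ≈ 27,659.4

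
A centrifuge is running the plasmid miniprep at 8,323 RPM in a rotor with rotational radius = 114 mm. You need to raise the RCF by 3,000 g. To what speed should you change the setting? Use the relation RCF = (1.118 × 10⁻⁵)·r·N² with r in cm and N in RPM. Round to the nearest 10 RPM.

≈ 9630 RPM

r = 114 mm = 11.4 cm
Current RCF = 1.118 × 10⁻⁵ × 11.4 × (8323)² = 1.118 × 10⁻⁵ × 11.4 × 69,272,329 ≈ 8,828.9 × g
Target RCF = 8,828.9 + 3,000 = 11,828.9 × g
N² = 11,828.9 / (12.7452 × 10⁻⁵) = 92,810,627
N ≈ √92,810,627 ≈ 9,633.8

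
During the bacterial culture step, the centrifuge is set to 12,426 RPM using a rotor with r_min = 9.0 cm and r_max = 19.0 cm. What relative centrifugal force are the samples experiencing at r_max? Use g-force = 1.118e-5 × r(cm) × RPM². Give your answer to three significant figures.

Use r_max = 19.0 cm.
RCF = 1.118 × 10⁻⁵ × 19 × (12426)² = 1.118 × 10⁻⁵ × 19 × 154,405,476 ≈ 32,798.8 × g

≈ 32800 × g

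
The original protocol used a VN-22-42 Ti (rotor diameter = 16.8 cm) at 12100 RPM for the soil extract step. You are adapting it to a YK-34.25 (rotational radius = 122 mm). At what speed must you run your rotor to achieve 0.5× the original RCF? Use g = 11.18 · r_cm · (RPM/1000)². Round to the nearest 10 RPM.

7100 RPM

Original rotor: r = 16.8 / 2 = 8.4 cm
RCF_original = 11.18 × 8.4 × (12.1)² = 11.18 × 8.4 × 146.41 ≈ 13,749.7 × g
Target RCF = 0.5 × 13,749.7 ≈ 6,874.9 × g
Your rotor: r = 122 mm = 12.2 cm
6,874.9 = 11.18 × 12.2 × (N/1000)²
(N/1000)² = 6,874.9 / 136.396 = 50.40397
N = 1000 × √50.40397 ≈ 7,099.6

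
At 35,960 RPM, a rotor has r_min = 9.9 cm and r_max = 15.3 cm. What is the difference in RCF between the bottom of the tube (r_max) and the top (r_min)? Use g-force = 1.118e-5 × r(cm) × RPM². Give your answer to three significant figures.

78100 g

ΔRCF = 1.118 × 10⁻⁵ × (r_max − r_min) × N² = 1.118 × 10⁻⁵ × 5.4 × 1,293,121,600 ≈ 78,068.3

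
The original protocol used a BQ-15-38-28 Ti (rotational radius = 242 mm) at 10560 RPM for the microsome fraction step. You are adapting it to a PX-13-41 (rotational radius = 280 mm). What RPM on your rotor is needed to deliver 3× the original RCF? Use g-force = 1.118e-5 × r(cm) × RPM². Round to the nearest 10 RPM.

17000 RPM

Original rotor: r = 242 mm = 24.2 cm
RCF = 1.118 × 10⁻⁵ × r × N²
RCF_original = 1.118 × 10⁻⁵ × 24.2 × (10560)² = 1.118 × 10⁻⁵ × 24.2 × 111,513,600 ≈ 30,170.7 × g
Target RCF = 3 × 30,170.7 ≈ 90,512.1 × g
Your rotor: r = 280 mm = 28.0 cm
90,512.1 = 1.118 × 10⁻⁵ × 28 × N²
N² = 90,512.1 / (31.304 × 10⁻⁵) = 289,139,088
N ≈ √289,139,088 ≈ 17,004.1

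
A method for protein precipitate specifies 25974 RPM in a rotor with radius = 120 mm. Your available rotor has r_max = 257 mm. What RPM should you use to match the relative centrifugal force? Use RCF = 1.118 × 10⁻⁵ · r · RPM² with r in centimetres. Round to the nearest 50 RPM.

Original rotor: r = 120 mm = 12.0 cm
RCF_original = 1.118 × 10⁻⁵ × 12 × (25974)² = 1.118 × 10⁻⁵ × 12 × 674,648,676 ≈ 90,510.9 × g
Your rotor: r = 257 mm = 25.7 cm
90,510.9 = 1.118 × 10⁻⁵ × 25.7 × N²
N² = 90,510.9 / (28.7326 × 10⁻⁵) = 315,011,172
N ≈ √315,011,172 ≈ 17,748.6

17750 RPM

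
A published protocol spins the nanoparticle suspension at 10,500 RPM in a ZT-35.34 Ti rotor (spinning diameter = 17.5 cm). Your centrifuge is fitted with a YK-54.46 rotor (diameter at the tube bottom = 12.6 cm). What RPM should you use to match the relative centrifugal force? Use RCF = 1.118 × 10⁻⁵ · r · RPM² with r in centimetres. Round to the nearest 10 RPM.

Original rotor: r = 17.5 / 2 = 8.75 cm
RCF = 1.118 × 10⁻⁵ × r × N²
RCF_original = 1.118 × 10⁻⁵ × 8.75 × (10500)² = 1.118 × 10⁻⁵ × 8.75 × 110,250,000 ≈ 10,785.2 × g
Your rotor: r = 12.6 / 2 = 6.3 cm
10,785.2 = 1.118 × 10⁻⁵ × 6.3 × N²
N² = 10,785.2 / (7.0434 × 10⁻⁵) = 153,124,911
N ≈ √153,124,911 ≈ 12,374.4

≈ 12370 RPM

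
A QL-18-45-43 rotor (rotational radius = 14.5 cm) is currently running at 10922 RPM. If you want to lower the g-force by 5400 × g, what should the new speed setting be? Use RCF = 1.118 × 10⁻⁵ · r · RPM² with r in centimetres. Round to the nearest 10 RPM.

≈ 9270 RPM

Current RCF = 1.118 × 10⁻⁵ × 14.5 × (10922)² = 1.118 × 10⁻⁵ × 14.5 × 119,290,084 ≈ 19,338.1 × g
Target RCF = 19,338.1 − 5,400 = 13,938.1 × g
N² = 13,938.1 / (16.211 × 10⁻⁵) = 85,979,273
N ≈ √85,979,273 ≈ 9,272.5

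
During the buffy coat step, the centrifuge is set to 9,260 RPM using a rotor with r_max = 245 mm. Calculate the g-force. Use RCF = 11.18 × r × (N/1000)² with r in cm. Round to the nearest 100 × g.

RCF ≈ 23500 x g

r = 245 mm = 24.5 cm
RCF = 11.18 × r × (N/1000)²
RCF = 11.18 × 24.5 × (9.26)² = 11.18 × 24.5 × 85.7476 ≈ 23,487.1 × g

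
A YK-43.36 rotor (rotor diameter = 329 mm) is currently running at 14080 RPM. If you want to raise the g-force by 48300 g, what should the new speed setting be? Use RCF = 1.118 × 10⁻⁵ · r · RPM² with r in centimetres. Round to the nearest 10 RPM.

≈ 21470 RPM

r = 329 mm / 2 = 164.5 mm = 16.45 cm
Current RCF = 1.118 × 10⁻⁵ × 16.45 × (14080)² = 1.118 × 10⁻⁵ × 16.45 × 198,246,400 ≈ 36,459.7 × g
Target RCF = 36,459.7 + 48,300 = 84,759.7 × g
N² = 84,759.7 / (18.3911 × 10⁻⁵) = 460,873,466
N ≈ √460,873,466 ≈ 21,468.0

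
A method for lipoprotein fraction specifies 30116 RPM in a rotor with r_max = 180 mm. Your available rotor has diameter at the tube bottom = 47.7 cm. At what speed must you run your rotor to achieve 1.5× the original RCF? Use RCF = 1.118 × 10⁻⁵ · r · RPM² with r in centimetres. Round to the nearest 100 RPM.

32000 RPM

Original rotor: r = 180 mm = 18.0 cm
RCF = 1.118 × 10⁻⁵ × r × N²
RCF_original = 1.118 × 10⁻⁵ × 18 × (30116)² = 1.118 × 10⁻⁵ × 18 × 906,973,456 ≈ 182,519.3 × g
Target RCF = 1.5 × 182,519.3 ≈ 273,778.9 × g
Your rotor: r = 47.7 / 2 = 23.85 cm
273,778.9 = 1.118 × 10⁻⁵ × 23.85 × N²
N² = 273,778.9 / (26.6643 × 10⁻⁵) = 1,026,762,000
N ≈ √1,026,762,000 ≈ 32,043.1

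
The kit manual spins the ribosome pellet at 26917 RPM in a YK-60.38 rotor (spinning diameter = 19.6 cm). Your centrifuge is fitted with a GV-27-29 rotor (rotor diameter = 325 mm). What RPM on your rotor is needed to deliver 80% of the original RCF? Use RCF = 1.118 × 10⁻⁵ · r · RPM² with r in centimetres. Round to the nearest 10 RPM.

18700 RPM

Original rotor: r = 19.6 / 2 = 9.8 cm
RCF_original = 1.118 × 10⁻⁵ × 9.8 × (26917)² = 1.118 × 10⁻⁵ × 9.8 × 724,524,889 ≈ 79,381.8 × g
Target RCF = 0.8 × 79,381.8 ≈ 63,505.4 × g
Your rotor: r = 325 mm / 2 = 162.5 mm = 16.25 cm
63,505.4 = 1.118 × 10⁻⁵ × 16.25 × N²
N² = 63,505.4 / (18.1675 × 10⁻⁵) = 349,554,975
N ≈ √349,554,975 ≈ 18,696.4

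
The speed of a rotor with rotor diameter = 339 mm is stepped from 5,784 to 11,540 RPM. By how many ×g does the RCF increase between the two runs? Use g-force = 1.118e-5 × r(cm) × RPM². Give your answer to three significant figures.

≈ 18900 ×g

r = 339 mm / 2 = 169.5 mm = 16.95 cm
RCF₁ = 1.118 × 10⁻⁵ × 16.95 × (5784)² = 1.118 × 10⁻⁵ × 16.95 × 33,454,656 ≈ 6,339.7 × g
RCF₂ = 1.118 × 10⁻⁵ × 16.95 × (11540)² = 1.118 × 10⁻⁵ × 16.95 × 133,171,600 ≈ 25,236.2 × g
Increase = 25,236.2 − 6,339.7 = 18,896.5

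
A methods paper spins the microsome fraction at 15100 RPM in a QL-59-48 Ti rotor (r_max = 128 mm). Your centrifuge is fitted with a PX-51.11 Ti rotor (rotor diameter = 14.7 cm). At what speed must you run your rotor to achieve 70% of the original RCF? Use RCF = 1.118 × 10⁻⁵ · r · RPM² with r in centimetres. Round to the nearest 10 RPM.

Original rotor: r = 128 mm = 12.8 cm
RCF_original = 1.118 × 10⁻⁵ × 12.8 × (15100)² = 1.118 × 10⁻⁵ × 12.8 × 228,010,000 ≈ 32,629.1 × g
Target RCF = 0.7 × 32,629.1 ≈ 22,840.4 × g
Your rotor: r = 14.7 / 2 = 7.35 cm
22,840.4 = 1.118 × 10⁻⁵ × 7.35 × N²
N² = 22,840.4 / (8.2173 × 10⁻⁵) = 277,955,046
N ≈ √277,955,046 ≈ 16,672.0

≈ 16670 RPM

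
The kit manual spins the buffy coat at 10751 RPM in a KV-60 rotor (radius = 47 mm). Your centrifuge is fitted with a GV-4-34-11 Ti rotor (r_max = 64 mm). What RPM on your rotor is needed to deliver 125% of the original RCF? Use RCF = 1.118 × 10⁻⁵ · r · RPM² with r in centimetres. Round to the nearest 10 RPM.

Original rotor: r = 47 mm = 4.7 cm
RCF_original = 1.118 × 10⁻⁵ × 4.7 × (10751)² = 1.118 × 10⁻⁵ × 4.7 × 115,584,001 ≈ 6,073.5 × g
Target RCF = 1.25 × 6,073.5 ≈ 7,591.9 × g
Your rotor: r = 64 mm = 6.4 cm
7,591.9 = 1.118 × 10⁻⁵ × 6.4 × N²
N² = 7,591.9 / (7.1552 × 10⁻⁵) = 106,103,254
N ≈ √106,103,254 ≈ 10,300.6

≈ 10300 RPM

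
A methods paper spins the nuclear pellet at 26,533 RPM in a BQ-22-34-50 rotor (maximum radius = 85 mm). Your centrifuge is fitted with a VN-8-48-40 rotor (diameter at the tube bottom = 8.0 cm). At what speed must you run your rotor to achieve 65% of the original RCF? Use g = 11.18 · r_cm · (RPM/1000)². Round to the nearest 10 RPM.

Original rotor: r = 85 mm = 8.5 cm
RCF = 11.18 × r × (N/1000)²
RCF_original = 11.18 × 8.5 × (26.533)² = 11.18 × 8.5 × 704.000089 ≈ 66,901.1 × g
Target RCF = 0.65 × 66,901.1 ≈ 43,485.7 × g
Your rotor: r = 8.0 / 2 = 4 cm
43,485.7 = 11.18 × 4 × (N/1000)²
(N/1000)² = 43,485.7 / 44.72 = 972.3994
N = 1000 × √972.3994 ≈ 31,183.3

31180 RPM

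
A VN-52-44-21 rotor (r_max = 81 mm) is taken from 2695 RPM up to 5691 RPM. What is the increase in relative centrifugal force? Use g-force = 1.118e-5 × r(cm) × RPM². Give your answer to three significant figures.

≈ 2280 x g

r = 81 mm = 8.1 cm
RCF₁ = 1.118 × 10⁻⁵ × 8.1 × (2695)² = 1.118 × 10⁻⁵ × 8.1 × 7,263,025 ≈ 657.7 × g
RCF₂ = 1.118 × 10⁻⁵ × 8.1 × (5691)² = 1.118 × 10⁻⁵ × 8.1 × 32,387,481 ≈ 2,932.9 × g
Increase = 2,932.9 − 657.7 = 2,275.2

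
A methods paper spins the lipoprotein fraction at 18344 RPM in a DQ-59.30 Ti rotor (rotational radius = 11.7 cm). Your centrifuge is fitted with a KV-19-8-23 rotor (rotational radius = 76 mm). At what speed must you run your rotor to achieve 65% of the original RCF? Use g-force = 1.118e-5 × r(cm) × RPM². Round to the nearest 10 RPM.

≈ 18350 RPM

RCF_original = 1.118 × 10⁻⁵ × 11.7 × (18344)² = 1.118 × 10⁻⁵ × 11.7 × 336,502,336 ≈ 44,016.5 × g
Target RCF = 0.65 × 44,016.5 ≈ 28,610.7 × g
Your rotor: r = 76 mm = 7.6 cm
28,610.7 = 1.118 × 10⁻⁵ × 7.6 × N²
N² = 28,610.7 / (8.4968 × 10⁻⁵) = 336,723,237
N ≈ √336,723,237 ≈ 18,350.0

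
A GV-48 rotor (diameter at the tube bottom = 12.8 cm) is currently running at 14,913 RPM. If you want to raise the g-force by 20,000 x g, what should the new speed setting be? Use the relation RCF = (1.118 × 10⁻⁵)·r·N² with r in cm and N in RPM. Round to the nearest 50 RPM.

22400 RPM

r = 12.8 / 2 = 6.4 cm
Current RCF = 1.118 × 10⁻⁵ × 6.4 × (14913)² = 1.118 × 10⁻⁵ × 6.4 × 222,397,569 ≈ 15,913 × g
Target RCF = 15,913 + 20,000 = 35,913 × g
N² = 35,913 / (7.1552 × 10⁻⁵) = 501,914,691
N ≈ √501,914,691 ≈ 22,403.5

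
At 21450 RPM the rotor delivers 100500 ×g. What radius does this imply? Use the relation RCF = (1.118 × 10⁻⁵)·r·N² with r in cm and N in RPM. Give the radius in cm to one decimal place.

100500 = 1.118 × 10⁻⁵ × r × (21450)²
r = 100500 / (1.118 × 10⁻⁵ × 460,102,500) = 100500 / 5143.946 ≈ 19.538 cm

≈ 19.5 cm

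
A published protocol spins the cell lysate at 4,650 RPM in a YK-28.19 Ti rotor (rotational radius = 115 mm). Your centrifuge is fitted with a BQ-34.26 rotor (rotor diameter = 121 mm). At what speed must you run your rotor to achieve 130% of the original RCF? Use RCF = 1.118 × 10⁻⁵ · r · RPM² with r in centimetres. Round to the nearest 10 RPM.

Original rotor: r = 115 mm = 11.5 cm
RCF_original = 1.118 × 10⁻⁵ × 11.5 × (4650)² = 1.118 × 10⁻⁵ × 11.5 × 21,622,500 ≈ 2,780 × g
Target RCF = 1.3 × 2,780 ≈ 3,614 × g
Your rotor: r = 121 mm / 2 = 60.5 mm = 6.05 cm
3,614 = 1.118 × 10⁻⁵ × 6.05 × N²
N² = 3,614 / (6.7639 × 10⁻⁵) = 53,430,713
N ≈ √53,430,713 ≈ 7,309.6

7310 RPM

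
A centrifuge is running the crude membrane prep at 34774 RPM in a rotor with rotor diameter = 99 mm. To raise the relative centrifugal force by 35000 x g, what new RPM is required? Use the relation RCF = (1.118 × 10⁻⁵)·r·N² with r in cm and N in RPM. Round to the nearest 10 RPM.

r = 99 mm / 2 = 49.5 mm = 4.95 cm
Current RCF = 1.118 × 10⁻⁵ × 4.95 × (34774)² = 1.118 × 10⁻⁵ × 4.95 × 1,209,231,076 ≈ 66,920.1 × g
Target RCF = 66,920.1 + 35,000 = 101,920.1 × g
N² = 101,920.1 / (5.5341 × 10⁻⁵) = 1,841,674,346
N ≈ √1,841,674,346 ≈ 42,914.7

≈ 42910 RPM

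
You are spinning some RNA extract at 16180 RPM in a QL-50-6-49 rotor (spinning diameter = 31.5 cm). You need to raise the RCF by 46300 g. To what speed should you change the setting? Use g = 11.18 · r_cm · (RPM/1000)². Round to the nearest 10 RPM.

N₂ ≈ 22910 RPM

r = 31.5 / 2 = 15.75 cm
Current RCF = 11.18 × 15.75 × (16.18)² = 11.18 × 15.75 × 261.7924 ≈ 46,097.7 × g
Target RCF = 46,097.7 + 46,300 = 92,397.7 × g
(N/1000)² = 92,397.7 / 176.085 = 524.7335
N = 1000 × √524.7335 ≈ 22,907.1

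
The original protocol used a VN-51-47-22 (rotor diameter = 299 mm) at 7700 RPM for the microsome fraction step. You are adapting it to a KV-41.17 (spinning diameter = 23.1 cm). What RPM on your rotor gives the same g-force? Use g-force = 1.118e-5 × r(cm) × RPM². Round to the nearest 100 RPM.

≈ 8800 RPM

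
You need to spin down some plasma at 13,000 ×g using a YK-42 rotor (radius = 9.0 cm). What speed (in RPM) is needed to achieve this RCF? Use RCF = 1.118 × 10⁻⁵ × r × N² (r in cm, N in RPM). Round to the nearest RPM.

N ≈ 11367 RPM

13,000 = 1.118 × 10⁻⁵ × 9 × N²
N² = 13,000 / (10.062 × 10⁻⁵) = 129,198,966
N ≈ √129,198,966 ≈ 11,366.6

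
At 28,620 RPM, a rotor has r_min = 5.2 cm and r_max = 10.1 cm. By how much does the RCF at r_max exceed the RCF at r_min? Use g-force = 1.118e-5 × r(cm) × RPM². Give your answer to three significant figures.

≈ 44900 x g

ΔRCF = 1.118 × 10⁻⁵ × (r_max − r_min) × N² = 1.118 × 10⁻⁵ × 4.9 × 819,104,400 ≈ 44,872.2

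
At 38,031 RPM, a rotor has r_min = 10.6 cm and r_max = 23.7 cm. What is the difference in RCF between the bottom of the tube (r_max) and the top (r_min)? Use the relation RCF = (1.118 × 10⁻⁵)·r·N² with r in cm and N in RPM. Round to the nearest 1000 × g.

ΔRCF ≈ 212000 × g

RCF_max = 1.118 × 10⁻⁵ × 23.7 × (38031)² = 1.118 × 10⁻⁵ × 23.7 × 1,446,356,961 ≈ 383,235.4 × g
RCF_min = 1.118 × 10⁻⁵ × 10.6 × (38031)² = 1.118 × 10⁻⁵ × 10.6 × 1,446,356,961 ≈ 171,404.9 × g
ΔRCF = 383,235.4 − 171,404.9 = 211,830.5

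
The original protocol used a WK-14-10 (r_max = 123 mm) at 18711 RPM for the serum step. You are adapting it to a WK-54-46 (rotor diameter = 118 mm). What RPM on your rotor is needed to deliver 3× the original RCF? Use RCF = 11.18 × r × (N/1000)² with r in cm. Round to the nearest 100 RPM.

46800 RPM

Original rotor: r = 123 mm = 12.3 cm
RCF = 11.18 × r × (N/1000)²
RCF_original = 11.18 × 12.3 × (18.711)² = 11.18 × 12.3 × 350.101521 ≈ 48,143.9 × g
Target RCF = 3 × 48,143.9 ≈ 144,431.7 × g
Your rotor: r = 118 mm / 2 = 59 mm = 5.9 cm
144,431.7 = 11.18 × 5.9 × (N/1000)²
(N/1000)² = 144,431.7 / 65.962 = 2189.62
N = 1000 × √2189.62 ≈ 46,793.4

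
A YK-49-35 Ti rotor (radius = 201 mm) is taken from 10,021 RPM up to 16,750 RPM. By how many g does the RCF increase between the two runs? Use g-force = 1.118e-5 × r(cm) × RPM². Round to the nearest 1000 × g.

r = 201 mm = 20.1 cm
RCF₁ = 1.118 × 10⁻⁵ × 20.1 × (10021)² = 1.118 × 10⁻⁵ × 20.1 × 100,420,441 ≈ 22,566.3 × g
RCF₂ = 1.118 × 10⁻⁵ × 20.1 × (16750)² = 1.118 × 10⁻⁵ × 20.1 × 280,562,500 ≈ 63,047.4 × g
Increase = 63,047.4 − 22,566.3 = 40,481.1

≈ 40000 g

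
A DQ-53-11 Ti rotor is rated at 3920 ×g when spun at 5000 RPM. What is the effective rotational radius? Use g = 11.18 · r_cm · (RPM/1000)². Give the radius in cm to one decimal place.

RCF = 11.18 × r × (N/1000)²
3920 = 11.18 × r × (5)²
r = 3920 / (11.18 × 25) = 3920 / 279.5 ≈ 14.025 cm

r ≈ 14.0 cm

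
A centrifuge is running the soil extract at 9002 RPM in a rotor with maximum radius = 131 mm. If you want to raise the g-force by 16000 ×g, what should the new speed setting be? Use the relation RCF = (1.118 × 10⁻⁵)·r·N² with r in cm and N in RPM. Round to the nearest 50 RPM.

13800 RPM

r = 131 mm = 13.1 cm
Current RCF = 1.118 × 10⁻⁵ × 13.1 × (9002)² = 1.118 × 10⁻⁵ × 13.1 × 81,036,004 ≈ 11,868.4 × g
Target RCF = 11,868.4 + 16,000 = 27,868.4 × g
N² = 27,868.4 / (14.6458 × 10⁻⁵) = 190,282,538
N ≈ √190,282,538 ≈ 13,794.3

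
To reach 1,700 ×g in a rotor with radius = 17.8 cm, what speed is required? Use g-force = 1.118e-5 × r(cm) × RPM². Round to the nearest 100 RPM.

≈ 2900 RPM

1,700 = 1.118 × 10⁻⁵ × 17.8 × N²
N² = 1,700 / (19.9004 × 10⁻⁵) = 8,542,542
N ≈ √8,542,542 ≈ 2,922.8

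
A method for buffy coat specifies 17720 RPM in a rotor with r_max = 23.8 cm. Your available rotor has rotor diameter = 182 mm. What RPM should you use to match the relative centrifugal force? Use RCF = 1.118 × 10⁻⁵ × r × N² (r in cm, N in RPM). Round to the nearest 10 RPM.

28660 RPM

RCF = 1.118 × 10⁻⁵ × r × N²
RCF_original = 1.118 × 10⁻⁵ × 23.8 × (17720)² = 1.118 × 10⁻⁵ × 23.8 × 313,998,400 ≈ 83,550 × g
Your rotor: r = 182 mm / 2 = 91 mm = 9.1 cm
83,550 = 1.118 × 10⁻⁵ × 9.1 × N²
N² = 83,550 / (10.1738 × 10⁻⁵) = 821,227,073
N ≈ √821,227,073 ≈ 28,657.1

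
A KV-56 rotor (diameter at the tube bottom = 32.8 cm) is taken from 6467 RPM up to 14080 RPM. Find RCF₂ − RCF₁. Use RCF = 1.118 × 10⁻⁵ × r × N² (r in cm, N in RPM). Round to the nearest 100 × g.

28700 ×g

r = 32.8 / 2 = 16.4 cm
RCF₁ = 1.118 × 10⁻⁵ × 16.4 × (6467)² = 1.118 × 10⁻⁵ × 16.4 × 41,822,089 ≈ 7,668.2 × g
RCF₂ = 1.118 × 10⁻⁵ × 16.4 × (14080)² = 1.118 × 10⁻⁵ × 16.4 × 198,246,400 ≈ 36,348.9 × g
Increase = 36,348.9 − 7,668.2 = 28,680.7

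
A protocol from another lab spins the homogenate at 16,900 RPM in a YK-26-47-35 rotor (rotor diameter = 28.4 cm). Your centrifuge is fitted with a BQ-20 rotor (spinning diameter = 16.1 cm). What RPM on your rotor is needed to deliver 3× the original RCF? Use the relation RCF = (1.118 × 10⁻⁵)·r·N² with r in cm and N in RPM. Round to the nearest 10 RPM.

38880 RPM

Original rotor: r = 28.4 / 2 = 14.2 cm
RCF_original = 1.118 × 10⁻⁵ × 14.2 × (16900)² = 1.118 × 10⁻⁵ × 14.2 × 285,610,000 ≈ 45,342.3 × g
Target RCF = 3 × 45,342.3 ≈ 136,026.9 × g
Your rotor: r = 16.1 / 2 = 8.05 cm
136,026.9 = 1.118 × 10⁻⁵ × 8.05 × N²
N² = 136,026.9 / (8.9999 × 10⁻⁵) = 1,511,426,794
N ≈ √1,511,426,794 ≈ 38,877.1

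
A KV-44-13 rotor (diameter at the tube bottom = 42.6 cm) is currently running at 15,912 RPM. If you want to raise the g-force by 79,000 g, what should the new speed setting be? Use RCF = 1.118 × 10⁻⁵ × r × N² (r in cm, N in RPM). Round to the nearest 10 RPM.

r = 42.6 / 2 = 21.3 cm
Current RCF = 1.118 × 10⁻⁵ × 21.3 × (15912)² = 1.118 × 10⁻⁵ × 21.3 × 253,191,744 ≈ 60,293.6 × g
Target RCF = 60,293.6 + 79,000 = 139,293.6 × g
N² = 139,293.6 / (23.8134 × 10⁻⁵) = 584,937,892
N ≈ √584,937,892 ≈ 24,185.5

N₂ ≈ 24190 RPM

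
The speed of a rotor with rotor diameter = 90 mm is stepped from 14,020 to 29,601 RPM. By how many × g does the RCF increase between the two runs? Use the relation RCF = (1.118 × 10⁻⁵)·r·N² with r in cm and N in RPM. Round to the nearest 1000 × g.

r = 90 mm / 2 = 45 mm = 4.5 cm
RCF₁ = 1.118 × 10⁻⁵ × 4.5 × (14020)² = 1.118 × 10⁻⁵ × 4.5 × 196,560,400 ≈ 9,889 × g
RCF₂ = 1.118 × 10⁻⁵ × 4.5 × (29601)² = 1.118 × 10⁻⁵ × 4.5 × 876,219,201 ≈ 44,082.6 × g
Increase = 44,082.6 − 9,889 = 34,193.6

≈ 34000 × g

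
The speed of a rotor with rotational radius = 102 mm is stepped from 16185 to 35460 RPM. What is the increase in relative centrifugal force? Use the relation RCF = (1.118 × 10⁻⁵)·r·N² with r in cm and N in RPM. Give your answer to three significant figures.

114000 g

r = 102 mm = 10.2 cm
RCF₁ = 1.118 × 10⁻⁵ × 10.2 × (16185)² = 1.118 × 10⁻⁵ × 10.2 × 261,954,225 ≈ 29,872.2 × g
RCF₂ = 1.118 × 10⁻⁵ × 10.2 × (35460)² = 1.118 × 10⁻⁵ × 10.2 × 1,257,411,600 ≈ 143,390.2 × g
Increase = 143,390.2 − 29,872.2 = 113,518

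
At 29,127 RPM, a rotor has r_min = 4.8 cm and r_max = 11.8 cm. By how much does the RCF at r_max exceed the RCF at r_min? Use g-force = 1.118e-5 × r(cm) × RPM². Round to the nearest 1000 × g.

RCF_max = 1.118 × 10⁻⁵ × 11.8 × (29127)² = 1.118 × 10⁻⁵ × 11.8 × 848,382,129 ≈ 111,922 × g
RCF_min = 1.118 × 10⁻⁵ × 4.8 × (29127)² = 1.118 × 10⁻⁵ × 4.8 × 848,382,129 ≈ 45,527.6 × g
ΔRCF = 111,922 − 45,527.6 = 66,394.4

ΔRCF ≈ 66000 g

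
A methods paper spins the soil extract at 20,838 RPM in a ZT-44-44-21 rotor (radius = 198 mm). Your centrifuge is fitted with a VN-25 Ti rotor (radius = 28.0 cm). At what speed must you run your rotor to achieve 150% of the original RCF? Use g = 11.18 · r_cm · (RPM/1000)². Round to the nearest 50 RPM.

≈ 21450 RPM

Original rotor: r = 198 mm = 19.8 cm
RCF_original = 11.18 × 19.8 × (20.838)² = 11.18 × 19.8 × 434.222244 ≈ 96,121.2 × g
Target RCF = 1.5 × 96,121.2 ≈ 144,181.8 × g
144,181.8 = 11.18 × 28 × (N/1000)²
(N/1000)² = 144,181.8 / 313.04 = 460.5859
N = 1000 × √460.5859 ≈ 21,461.3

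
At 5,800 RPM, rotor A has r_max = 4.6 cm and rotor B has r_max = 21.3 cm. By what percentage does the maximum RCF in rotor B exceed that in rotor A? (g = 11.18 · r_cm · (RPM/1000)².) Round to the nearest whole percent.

363%

At equal RPM, RCF scales linearly with r: ratio = 21.3 / 4.6 = 4.6304.
So rotor B delivers 363.0% more g-force.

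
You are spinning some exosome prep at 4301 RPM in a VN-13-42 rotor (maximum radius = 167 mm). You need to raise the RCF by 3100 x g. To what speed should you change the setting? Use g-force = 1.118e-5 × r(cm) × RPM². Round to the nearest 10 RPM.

r = 167 mm = 16.7 cm
Current RCF = 1.118 × 10⁻⁵ × 16.7 × (4301)² = 1.118 × 10⁻⁵ × 16.7 × 18,498,601 ≈ 3,453.8 × g
Target RCF = 3,453.8 + 3,100 = 6,553.8 × g
N² = 6,553.8 / (18.6706 × 10⁻⁵) = 35,102,246
N ≈ √35,102,246 ≈ 5,924.7

N₂ ≈ 5920 RPM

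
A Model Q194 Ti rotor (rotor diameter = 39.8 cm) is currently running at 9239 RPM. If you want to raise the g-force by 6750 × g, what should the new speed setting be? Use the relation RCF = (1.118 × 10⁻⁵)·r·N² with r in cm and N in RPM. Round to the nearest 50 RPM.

≈ 10750 RPM

r = 39.8 / 2 = 19.9 cm
Current RCF = 1.118 × 10⁻⁵ × 19.9 × (9239)² = 1.118 × 10⁻⁵ × 19.9 × 85,359,121 ≈ 18,990.9 × g
Target RCF = 18,990.9 + 6,750 = 25,740.9 × g
N² = 25,740.9 / (22.2482 × 10⁻⁵) = 115,698,798
N ≈ √115,698,798 ≈ 10,756.3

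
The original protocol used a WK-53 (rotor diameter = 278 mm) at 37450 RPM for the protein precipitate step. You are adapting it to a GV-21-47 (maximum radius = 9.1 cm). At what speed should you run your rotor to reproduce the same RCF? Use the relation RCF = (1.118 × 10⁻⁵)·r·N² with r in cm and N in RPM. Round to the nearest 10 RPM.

46280 RPM

Original rotor: r = 278 mm / 2 = 139 mm = 13.9 cm
RCF_original = 1.118 × 10⁻⁵ × 13.9 × (37450)² = 1.118 × 10⁻⁵ × 13.9 × 1,402,502,500 ≈ 217,951.7 × g
217,951.7 = 1.118 × 10⁻⁵ × 9.1 × N²
N² = 217,951.7 / (10.1738 × 10⁻⁵) = 2,142,284,102
N ≈ √2,142,284,102 ≈ 46,284.8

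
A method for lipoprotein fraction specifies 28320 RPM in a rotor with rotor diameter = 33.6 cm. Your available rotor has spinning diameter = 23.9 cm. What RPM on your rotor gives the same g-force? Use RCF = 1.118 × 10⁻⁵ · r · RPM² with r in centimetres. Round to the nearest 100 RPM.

≈ 33600 RPM

Original rotor: r = 33.6 / 2 = 16.8 cm
RCF = 1.118 × 10⁻⁵ × r × N²
RCF_original = 1.118 × 10⁻⁵ × 16.8 × (28320)² = 1.118 × 10⁻⁵ × 16.8 × 802,022,400 ≈ 150,639.1 × g
Your rotor: r = 23.9 / 2 = 11.95 cm
150,639.1 = 1.118 × 10⁻⁵ × 11.95 × N²
N² = 150,639.1 / (13.3601 × 10⁻⁵) = 1,127,529,734
N ≈ √1,127,529,734 ≈ 33,578.7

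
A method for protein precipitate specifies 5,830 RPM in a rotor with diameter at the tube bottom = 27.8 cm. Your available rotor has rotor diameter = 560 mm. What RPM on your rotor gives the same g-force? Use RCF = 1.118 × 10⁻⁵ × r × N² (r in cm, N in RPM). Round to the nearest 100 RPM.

≈ 4100 RPM

Original rotor: r = 27.8 / 2 = 13.9 cm
RCF = 1.118 × 10⁻⁵ × r × N²
RCF_original = 1.118 × 10⁻⁵ × 13.9 × (5830)² = 1.118 × 10⁻⁵ × 13.9 × 33,988,900 ≈ 5,281.9 × g
Your rotor: r = 560 mm / 2 = 280 mm = 28 cm
5,281.9 = 1.118 × 10⁻⁵ × 28 × N²
N² = 5,281.9 / (31.304 × 10⁻⁵) = 16,872,924
N ≈ √16,872,924 ≈ 4,107.7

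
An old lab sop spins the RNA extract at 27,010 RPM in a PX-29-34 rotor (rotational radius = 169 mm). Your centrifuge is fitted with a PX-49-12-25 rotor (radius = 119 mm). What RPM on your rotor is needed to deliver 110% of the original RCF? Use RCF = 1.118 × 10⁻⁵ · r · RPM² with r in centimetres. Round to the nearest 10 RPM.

Original rotor: r = 169 mm = 16.9 cm
RCF_original = 1.118 × 10⁻⁵ × 16.9 × (27010)² = 1.118 × 10⁻⁵ × 16.9 × 729,540,100 ≈ 137,840.8 × g
Target RCF = 1.1 × 137,840.8 ≈ 151,624.9 × g
Your rotor: r = 119 mm = 11.9 cm
151,624.9 = 1.118 × 10⁻⁵ × 11.9 × N²
N² = 151,624.9 / (13.3042 × 10⁻⁵) = 1,139,676,944
N ≈ √1,139,676,944 ≈ 33,759.1

33760 RPM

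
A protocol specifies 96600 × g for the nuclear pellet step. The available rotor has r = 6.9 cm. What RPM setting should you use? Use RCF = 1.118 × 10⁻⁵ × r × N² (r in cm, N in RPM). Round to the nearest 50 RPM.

96,600 = 1.118 × 10⁻⁵ × 6.9 × N²
N² = 96,600 / (7.7142 × 10⁻⁵) = 1,252,236,136
N ≈ √1,252,236,136 ≈ 35,386.9

N ≈ 35400 RPM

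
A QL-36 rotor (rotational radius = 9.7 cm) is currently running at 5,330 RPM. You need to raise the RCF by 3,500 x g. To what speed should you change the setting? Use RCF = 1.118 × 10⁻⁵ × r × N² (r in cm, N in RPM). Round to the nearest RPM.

7790 RPM

Current RCF = 1.118 × 10⁻⁵ × 9.7 × (5330)² = 1.118 × 10⁻⁵ × 9.7 × 28,408,900 ≈ 3,080.8 × g
Target RCF = 3,080.8 + 3,500 = 6,580.8 × g
N² = 6,580.8 / (10.8446 × 10⁻⁵) = 60,682,736
N ≈ √60,682,736 ≈ 7,789.9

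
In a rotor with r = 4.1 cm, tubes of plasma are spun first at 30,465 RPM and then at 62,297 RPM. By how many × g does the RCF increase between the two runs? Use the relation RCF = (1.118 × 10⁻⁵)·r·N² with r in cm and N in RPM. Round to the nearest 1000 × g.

135000 × g

RCF₁ = 1.118 × 10⁻⁵ × 4.1 × (30465)² = 1.118 × 10⁻⁵ × 4.1 × 928,116,225 ≈ 42,543 × g
RCF₂ = 1.118 × 10⁻⁵ × 4.1 × (62297)² = 1.118 × 10⁻⁵ × 4.1 × 3,880,916,209 ≈ 177,893.4 × g
Increase = 177,893.4 − 42,543 = 135,350.4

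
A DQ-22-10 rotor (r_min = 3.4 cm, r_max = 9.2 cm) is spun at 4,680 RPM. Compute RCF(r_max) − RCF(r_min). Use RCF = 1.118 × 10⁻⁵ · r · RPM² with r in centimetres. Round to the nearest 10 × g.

ΔRCF ≈ 1420 × g

RCF_max = 1.118 × 10⁻⁵ × 9.2 × (4680)² = 1.118 × 10⁻⁵ × 9.2 × 21,902,400 ≈ 2,252.8 × g
RCF_min = 1.118 × 10⁻⁵ × 3.4 × (4680)² = 1.118 × 10⁻⁵ × 3.4 × 21,902,400 ≈ 832.6 × g
ΔRCF = 2,252.8 − 832.6 = 1,420.2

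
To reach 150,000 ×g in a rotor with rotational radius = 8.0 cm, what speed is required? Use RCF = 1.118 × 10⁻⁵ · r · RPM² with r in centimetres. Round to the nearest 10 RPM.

150,000 = 1.118 × 10⁻⁵ × 8 × N²
N² = 150,000 / (8.944 × 10⁻⁵) = 1,677,101,968
N ≈ √1,677,101,968 ≈ 40,952.4

N ≈ 40950 RPM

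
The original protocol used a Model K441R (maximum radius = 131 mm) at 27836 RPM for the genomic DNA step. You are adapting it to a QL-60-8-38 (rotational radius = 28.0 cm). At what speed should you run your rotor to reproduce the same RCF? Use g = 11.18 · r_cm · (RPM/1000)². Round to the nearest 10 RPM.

Original rotor: r = 131 mm = 13.1 cm
RCF = 11.18 × r × (N/1000)²
RCF_original = 11.18 × 13.1 × (27.836)² = 11.18 × 13.1 × 774.842896 ≈ 113,481.9 × g
113,481.9 = 11.18 × 28 × (N/1000)²
(N/1000)² = 113,481.9 / 313.04 = 362.5157
N = 1000 × √362.5157 ≈ 19,039.8

≈ 19040 RPM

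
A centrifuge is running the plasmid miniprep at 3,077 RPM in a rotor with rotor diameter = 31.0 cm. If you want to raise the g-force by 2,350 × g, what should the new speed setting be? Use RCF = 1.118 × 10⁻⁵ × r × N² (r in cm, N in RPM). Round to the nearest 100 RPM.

r = 31.0 / 2 = 15.5 cm
Current RCF = 1.118 × 10⁻⁵ × 15.5 × (3077)² = 1.118 × 10⁻⁵ × 15.5 × 9,467,929 ≈ 1,640.7 × g
Target RCF = 1,640.7 + 2,350 = 3,990.7 × g
N² = 3,990.7 / (17.329 × 10⁻⁵) = 23,029,026
N ≈ √23,029,026 ≈ 4,798.9

≈ 4800 RPM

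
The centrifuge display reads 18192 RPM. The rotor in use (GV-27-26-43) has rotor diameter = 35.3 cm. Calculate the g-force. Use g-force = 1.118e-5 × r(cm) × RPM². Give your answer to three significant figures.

r = 35.3 / 2 = 17.65 cm
RCF = 1.118 × 10⁻⁵ × r × N²
RCF = 1.118 × 10⁻⁵ × 17.65 × (18192)² = 1.118 × 10⁻⁵ × 17.65 × 330,948,864 ≈ 65,305.1 × g

65300 ×g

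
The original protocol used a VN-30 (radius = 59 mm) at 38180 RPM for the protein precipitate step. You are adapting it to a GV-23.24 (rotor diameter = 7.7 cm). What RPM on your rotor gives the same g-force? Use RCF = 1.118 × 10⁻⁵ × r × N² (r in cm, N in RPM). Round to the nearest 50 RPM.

≈ 47250 RPM

Original rotor: r = 59 mm = 5.9 cm
RCF_original = 1.118 × 10⁻⁵ × 5.9 × (38180)² = 1.118 × 10⁻⁵ × 5.9 × 1,457,712,400 ≈ 96,153.6 × g
Your rotor: r = 7.7 / 2 = 3.85 cm
96,153.6 = 1.118 × 10⁻⁵ × 3.85 × N²
N² = 96,153.6 / (4.3043 × 10⁻⁵) = 2,233,896,336
N ≈ √2,233,896,336 ≈ 47,264.1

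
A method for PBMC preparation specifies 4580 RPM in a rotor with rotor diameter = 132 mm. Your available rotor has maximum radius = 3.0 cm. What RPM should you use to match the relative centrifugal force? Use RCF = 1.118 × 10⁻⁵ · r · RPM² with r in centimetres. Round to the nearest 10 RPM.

≈ 6790 RPM

Original rotor: r = 132 mm / 2 = 66 mm = 6.6 cm
RCF_original = 1.118 × 10⁻⁵ × 6.6 × (4580)² = 1.118 × 10⁻⁵ × 6.6 × 20,976,400 ≈ 1,547.8 × g
1,547.8 = 1.118 × 10⁻⁵ × 3 × N²
N² = 1,547.8 / (3.354 × 10⁻⁵) = 46,147,883
N ≈ √46,147,883 ≈ 6,793.2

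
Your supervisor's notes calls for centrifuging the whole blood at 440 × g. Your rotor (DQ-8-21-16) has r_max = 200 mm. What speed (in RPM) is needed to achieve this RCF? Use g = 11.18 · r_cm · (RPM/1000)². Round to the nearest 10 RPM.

r = 200 mm = 20.0 cm
RCF = 11.18 × r × (N/1000)²
440 = 11.18 × 20 × (N/1000)²
(N/1000)² = 440 / 223.6 = 1.9678
N = 1000 × √1.9678 ≈ 1,402.8

≈ 1400 RPM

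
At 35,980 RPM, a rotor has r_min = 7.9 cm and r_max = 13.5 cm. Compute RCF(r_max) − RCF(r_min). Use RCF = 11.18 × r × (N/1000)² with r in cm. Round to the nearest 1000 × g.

RCF_max = 11.18 × 13.5 × (35.98)² = 11.18 × 13.5 × 1,294.5604 ≈ 195,388 × g
RCF_min = 11.18 × 7.9 × (35.98)² = 11.18 × 7.9 × 1,294.5604 ≈ 114,338.2 × g
ΔRCF = 195,388 − 114,338.2 = 81,049.8

≈ 81000 x g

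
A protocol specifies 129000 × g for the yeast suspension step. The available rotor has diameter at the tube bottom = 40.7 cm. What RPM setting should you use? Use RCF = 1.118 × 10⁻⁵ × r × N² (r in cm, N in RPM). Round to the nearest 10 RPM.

N ≈ 23810 RPM

r = 40.7 / 2 = 20.35 cm
129,000 = 1.118 × 10⁻⁵ × 20.35 × N²
N² = 129,000 / (22.7513 × 10⁻⁵) = 567,000,567
N ≈ √567,000,567 ≈ 23,811.8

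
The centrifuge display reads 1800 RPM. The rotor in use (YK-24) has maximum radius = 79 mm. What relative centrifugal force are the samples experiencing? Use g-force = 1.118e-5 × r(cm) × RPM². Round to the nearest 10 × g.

r = 79 mm = 7.9 cm
RCF = 1.118 × 10⁻⁵ × r × N²
RCF = 1.118 × 10⁻⁵ × 7.9 × (1800)² = 1.118 × 10⁻⁵ × 7.9 × 3,240,000 ≈ 286.2 × g

290 ×g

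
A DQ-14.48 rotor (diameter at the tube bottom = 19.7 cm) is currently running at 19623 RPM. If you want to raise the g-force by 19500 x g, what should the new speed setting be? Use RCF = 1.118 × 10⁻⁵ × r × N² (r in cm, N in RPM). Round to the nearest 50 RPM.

r = 19.7 / 2 = 9.85 cm
Current RCF = 1.118 × 10⁻⁵ × 9.85 × (19623)² = 1.118 × 10⁻⁵ × 9.85 × 385,062,129 ≈ 42,404.2 × g
Target RCF = 42,404.2 + 19,500 = 61,904.2 × g
N² = 61,904.2 / (11.0123 × 10⁻⁵) = 562,136,883
N ≈ √562,136,883 ≈ 23,709.4

N₂ ≈ 23700 RPM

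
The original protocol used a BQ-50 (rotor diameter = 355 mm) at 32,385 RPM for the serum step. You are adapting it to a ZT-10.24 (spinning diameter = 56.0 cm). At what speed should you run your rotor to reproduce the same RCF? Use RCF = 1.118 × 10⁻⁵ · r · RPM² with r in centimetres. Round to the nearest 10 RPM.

Original rotor: r = 355 mm / 2 = 177.5 mm = 17.75 cm
RCF_original = 1.118 × 10⁻⁵ × 17.75 × (32385)² = 1.118 × 10⁻⁵ × 17.75 × 1,048,788,225 ≈ 208,126.8 × g
Your rotor: r = 56.0 / 2 = 28 cm
208,126.8 = 1.118 × 10⁻⁵ × 28 × N²
N² = 208,126.8 / (31.304 × 10⁻⁵) = 664,856,887
N ≈ √664,856,887 ≈ 25,784.8

≈ 25780 RPM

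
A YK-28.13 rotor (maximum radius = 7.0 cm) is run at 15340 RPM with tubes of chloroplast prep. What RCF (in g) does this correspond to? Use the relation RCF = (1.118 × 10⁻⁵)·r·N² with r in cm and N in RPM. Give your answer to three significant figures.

RCF = 1.118 × 10⁻⁵ × 7 × (15340)² = 1.118 × 10⁻⁵ × 7 × 235,315,600 ≈ 18,415.8 × g

≈ 18400 g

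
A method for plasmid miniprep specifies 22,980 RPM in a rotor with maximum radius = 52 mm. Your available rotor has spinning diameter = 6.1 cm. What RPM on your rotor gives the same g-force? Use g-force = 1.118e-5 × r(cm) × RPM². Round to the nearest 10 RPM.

≈ 30010 RPM

Original rotor: r = 52 mm = 5.2 cm
RCF = 1.118 × 10⁻⁵ × r × N²
RCF_original = 1.118 × 10⁻⁵ × 5.2 × (22980)² = 1.118 × 10⁻⁵ × 5.2 × 528,080,400 ≈ 30,700.5 × g
Your rotor: r = 6.1 / 2 = 3.05 cm
30,700.5 = 1.118 × 10⁻⁵ × 3.05 × N²
N² = 30,700.5 / (3.4099 × 10⁻⁵) = 900,334,321
N ≈ √900,334,321 ≈ 30,005.6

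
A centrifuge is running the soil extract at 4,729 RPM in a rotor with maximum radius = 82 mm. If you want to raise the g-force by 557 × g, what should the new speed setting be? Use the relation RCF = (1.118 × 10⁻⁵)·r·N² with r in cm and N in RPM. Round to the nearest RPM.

≈ 5333 RPM

r = 82 mm = 8.2 cm
Current RCF = 1.118 × 10⁻⁵ × 8.2 × (4729)² = 1.118 × 10⁻⁵ × 8.2 × 22,363,441 ≈ 2,050.2 × g
Target RCF = 2,050.2 + 557 = 2,607.2 × g
N² = 2,607.2 / (9.1676 × 10⁻⁵) = 28,439,286
N ≈ √28,439,286 ≈ 5,332.8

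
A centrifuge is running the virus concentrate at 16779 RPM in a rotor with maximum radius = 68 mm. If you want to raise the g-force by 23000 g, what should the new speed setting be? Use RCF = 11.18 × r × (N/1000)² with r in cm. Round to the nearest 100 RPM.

≈ 24200 RPM

r = 68 mm = 6.8 cm
Current RCF = 11.18 × 6.8 × (16.779)² = 11.18 × 6.8 × 281.534841 ≈ 21,403.4 × g
Target RCF = 21,403.4 + 23,000 = 44,403.4 × g
(N/1000)² = 44,403.4 / 76.024 = 584.0708
N = 1000 × √584.0708 ≈ 24,167.6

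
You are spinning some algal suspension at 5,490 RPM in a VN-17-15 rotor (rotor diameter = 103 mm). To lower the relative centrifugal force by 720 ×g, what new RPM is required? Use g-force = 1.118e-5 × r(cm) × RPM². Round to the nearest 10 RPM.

N₂ ≈ 4200 RPM

r = 103 mm / 2 = 51.5 mm = 5.15 cm
Current RCF = 1.118 × 10⁻⁵ × 5.15 × (5490)² = 1.118 × 10⁻⁵ × 5.15 × 30,140,100 ≈ 1,735.4 × g
Target RCF = 1,735.4 − 720 = 1,015.4 × g
N² = 1,015.4 / (5.7577 × 10⁻⁵) = 17,635,514
N ≈ √17,635,514 ≈ 4,199.5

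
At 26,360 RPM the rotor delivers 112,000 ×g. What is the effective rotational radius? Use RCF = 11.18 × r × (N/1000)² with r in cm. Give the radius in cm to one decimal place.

RCF = 11.18 × r × (N/1000)²
112000 = 11.18 × r × (26.36)²
r = 112000 / (11.18 × 694.8496) = 112000 / 7768.419 ≈ 14.417 cm

≈ 14.4 cm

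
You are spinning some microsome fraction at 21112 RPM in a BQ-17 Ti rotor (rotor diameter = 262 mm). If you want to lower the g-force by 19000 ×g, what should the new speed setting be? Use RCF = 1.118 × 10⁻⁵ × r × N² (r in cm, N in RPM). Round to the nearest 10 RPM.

r = 262 mm / 2 = 131 mm = 13.1 cm
Current RCF = 1.118 × 10⁻⁵ × 13.1 × (21112)² = 1.118 × 10⁻⁵ × 13.1 × 445,716,544 ≈ 65,278.8 × g
Target RCF = 65,278.8 − 19,000 = 46,278.8 × g
N² = 46,278.8 / (14.6458 × 10⁻⁵) = 315,986,836
N ≈ √315,986,836 ≈ 17,776.0

≈ 17780 RPM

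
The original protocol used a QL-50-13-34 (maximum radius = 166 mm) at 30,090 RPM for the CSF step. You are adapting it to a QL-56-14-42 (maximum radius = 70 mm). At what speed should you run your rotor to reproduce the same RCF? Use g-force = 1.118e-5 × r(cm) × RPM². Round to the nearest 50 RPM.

46350 RPM

Original rotor: r = 166 mm = 16.6 cm
RCF = 1.118 × 10⁻⁵ × r × N²
RCF_original = 1.118 × 10⁻⁵ × 16.6 × (30090)² = 1.118 × 10⁻⁵ × 16.6 × 905,408,100 ≈ 168,032.9 × g
Your rotor: r = 70 mm = 7.0 cm
168,032.9 = 1.118 × 10⁻⁵ × 7 × N²
N² = 168,032.9 / (7.826 × 10⁻⁵) = 2,147,110,912
N ≈ √2,147,110,912 ≈ 46,336.9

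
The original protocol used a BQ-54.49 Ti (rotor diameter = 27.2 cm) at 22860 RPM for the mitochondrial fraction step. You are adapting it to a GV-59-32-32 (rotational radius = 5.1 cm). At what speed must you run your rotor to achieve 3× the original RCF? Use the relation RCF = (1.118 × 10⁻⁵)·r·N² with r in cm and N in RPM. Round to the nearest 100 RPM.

≈ 64700 RPM

Original rotor: r = 27.2 / 2 = 13.6 cm
RCF_original = 1.118 × 10⁻⁵ × 13.6 × (22860)² = 1.118 × 10⁻⁵ × 13.6 × 522,579,600 ≈ 79,457.2 × g
Target RCF = 3 × 79,457.2 ≈ 238,371.6 × g
238,371.6 = 1.118 × 10⁻⁵ × 5.1 × N²
N² = 238,371.6 / (5.7018 × 10⁻⁵) = 4,180,637,693
N ≈ √4,180,637,693 ≈ 64,657.9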